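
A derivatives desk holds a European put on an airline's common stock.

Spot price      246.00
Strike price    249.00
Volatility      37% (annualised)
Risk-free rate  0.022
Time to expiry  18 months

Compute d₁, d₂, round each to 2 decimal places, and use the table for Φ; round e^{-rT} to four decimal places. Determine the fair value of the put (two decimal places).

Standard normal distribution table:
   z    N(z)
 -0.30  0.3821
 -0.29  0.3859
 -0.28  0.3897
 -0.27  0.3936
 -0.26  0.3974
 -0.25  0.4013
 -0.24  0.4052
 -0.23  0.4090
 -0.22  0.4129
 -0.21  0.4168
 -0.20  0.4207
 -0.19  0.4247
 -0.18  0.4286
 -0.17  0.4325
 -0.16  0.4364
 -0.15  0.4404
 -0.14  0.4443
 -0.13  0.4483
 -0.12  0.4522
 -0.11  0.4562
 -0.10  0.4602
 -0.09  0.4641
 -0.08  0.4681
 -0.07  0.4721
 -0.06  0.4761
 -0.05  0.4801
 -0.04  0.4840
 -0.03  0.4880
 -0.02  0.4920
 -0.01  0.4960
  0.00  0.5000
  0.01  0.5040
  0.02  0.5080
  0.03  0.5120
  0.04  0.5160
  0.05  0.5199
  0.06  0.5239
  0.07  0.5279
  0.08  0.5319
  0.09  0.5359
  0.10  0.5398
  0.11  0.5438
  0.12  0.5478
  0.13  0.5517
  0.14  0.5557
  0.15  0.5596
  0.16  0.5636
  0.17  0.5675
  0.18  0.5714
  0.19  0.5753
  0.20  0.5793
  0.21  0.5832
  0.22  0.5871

40.83

T = 1.5;  σ√T = 0.4532
d₁ = [ln(246/249) + (0.022 + 0.37²/2)·1.5] / 0.4532 = [-0.0121 + 0.1357] / 0.4532 = 0.2727 ≈ 0.27
d₂ = d₁ − σ√T = 0.2727 − 0.4532 = -0.1805 ≈ -0.18
exp(−rT) = exp(−0.022·1.5) = 0.9675
N(−d₂) = N(0.18) = 0.5714;  N(−d₁) = N(-0.27) = 0.3936
P = 249·0.9675·0.5714 − 246·0.3936 = 137.6545 − 96.8256 = 40.8289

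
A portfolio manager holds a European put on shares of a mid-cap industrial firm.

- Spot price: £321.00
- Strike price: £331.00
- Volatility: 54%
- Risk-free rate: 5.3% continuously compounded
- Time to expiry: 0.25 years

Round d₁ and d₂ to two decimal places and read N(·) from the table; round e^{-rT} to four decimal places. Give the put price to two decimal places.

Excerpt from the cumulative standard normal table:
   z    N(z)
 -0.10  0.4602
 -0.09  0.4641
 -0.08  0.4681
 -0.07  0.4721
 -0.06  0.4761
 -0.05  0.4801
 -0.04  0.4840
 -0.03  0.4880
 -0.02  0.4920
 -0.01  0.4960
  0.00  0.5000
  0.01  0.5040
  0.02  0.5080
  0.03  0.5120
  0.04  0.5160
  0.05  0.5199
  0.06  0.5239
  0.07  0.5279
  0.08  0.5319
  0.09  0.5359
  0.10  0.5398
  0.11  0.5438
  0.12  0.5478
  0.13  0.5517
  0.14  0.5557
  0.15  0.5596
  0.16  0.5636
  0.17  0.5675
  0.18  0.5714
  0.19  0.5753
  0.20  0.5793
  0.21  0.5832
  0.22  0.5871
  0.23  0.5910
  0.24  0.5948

σ√T = 0.54 × 0.5000 = 0.2700
d₁ = [ln(321/331) + (0.053 + 0.54²/2)·0.25] / 0.2700 = [-0.0307 + 0.0497] / 0.2700 = 0.0705 ≈ 0.07
d₂ = d₁ − σ√T = 0.0705 − 0.2700 = -0.1995 ≈ -0.20
exp(−rT) = exp(−0.053·0.25) = 0.9868
N(−d₂) = N(0.20) = 0.5793;  N(−d₁) = N(-0.07) = 0.4721
P = 331·0.9868·0.5793 − 321·0.4721 = 189.2172 − 151.5441 = 37.6731

£37.67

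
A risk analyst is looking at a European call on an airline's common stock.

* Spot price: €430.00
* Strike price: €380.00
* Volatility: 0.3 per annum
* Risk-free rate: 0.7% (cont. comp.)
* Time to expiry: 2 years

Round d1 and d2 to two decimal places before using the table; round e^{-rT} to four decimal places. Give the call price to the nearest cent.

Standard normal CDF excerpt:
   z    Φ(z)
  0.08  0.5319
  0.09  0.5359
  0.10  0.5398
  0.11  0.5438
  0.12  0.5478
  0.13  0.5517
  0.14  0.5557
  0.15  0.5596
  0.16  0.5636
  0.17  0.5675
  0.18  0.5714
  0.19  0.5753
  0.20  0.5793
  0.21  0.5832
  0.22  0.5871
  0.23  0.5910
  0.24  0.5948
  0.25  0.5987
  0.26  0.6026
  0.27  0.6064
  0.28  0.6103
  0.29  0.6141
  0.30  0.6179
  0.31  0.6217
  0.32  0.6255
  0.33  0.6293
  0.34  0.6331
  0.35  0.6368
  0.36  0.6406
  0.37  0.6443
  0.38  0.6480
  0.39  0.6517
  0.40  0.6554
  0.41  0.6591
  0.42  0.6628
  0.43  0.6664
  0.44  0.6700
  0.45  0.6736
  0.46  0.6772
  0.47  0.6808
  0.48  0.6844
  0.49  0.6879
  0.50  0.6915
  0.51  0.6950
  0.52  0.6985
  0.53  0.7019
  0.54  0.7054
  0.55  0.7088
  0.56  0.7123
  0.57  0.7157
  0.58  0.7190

σ√T = 0.3 × 1.4142 = 0.4243
d₁ = [ln(430/380) + (0.007 + ½·0.3²)·2] / (σ√T) = (0.1236 + 0.1040) / 0.4243 = 0.5365 ⇒ 0.54
d₂ = 0.5365 − 0.4243 = 0.1122 ⇒ 0.11
e^(−rT) = e^(−0.007·2) = 0.9861
C = 430·N(0.54) − 380·0.9861·N(0.11) = 430·0.7054 − 380·0.9861·0.5438 = 303.3220 − 203.7716 = 99.5504

€99.55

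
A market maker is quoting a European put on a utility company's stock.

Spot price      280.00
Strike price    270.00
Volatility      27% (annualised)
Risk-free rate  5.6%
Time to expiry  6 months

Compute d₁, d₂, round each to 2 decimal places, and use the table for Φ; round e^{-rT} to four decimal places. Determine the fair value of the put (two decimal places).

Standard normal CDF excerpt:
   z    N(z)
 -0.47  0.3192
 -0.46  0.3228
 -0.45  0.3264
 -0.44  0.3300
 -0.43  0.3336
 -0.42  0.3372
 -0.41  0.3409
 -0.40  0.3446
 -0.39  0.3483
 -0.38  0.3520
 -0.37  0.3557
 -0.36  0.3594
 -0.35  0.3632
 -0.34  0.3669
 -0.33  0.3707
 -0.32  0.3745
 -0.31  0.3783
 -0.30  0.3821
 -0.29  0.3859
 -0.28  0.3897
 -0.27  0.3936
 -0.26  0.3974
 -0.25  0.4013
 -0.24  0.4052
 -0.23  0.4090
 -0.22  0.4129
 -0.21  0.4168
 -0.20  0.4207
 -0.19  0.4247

12.98

T = 0.5;  σ√T = 0.1909
d₁ = [ln(280/270) + (0.056 + 0.27²/2)·0.5] / 0.1909 = [0.0364 + 0.0462] / 0.1909 = 0.4326 ≈ 0.43
d₂ = d₁ − σ√T = 0.4326 − 0.1909 = 0.2417 ≈ 0.24
exp(−rT) = exp(−0.056·0.5) = 0.9724
N(−d₂) = N(-0.24) = 0.4052;  N(−d₁) = N(-0.43) = 0.3336
P = 270·0.9724·0.4052 − 280·0.3336 = 106.3844 − 93.4080 = 12.9764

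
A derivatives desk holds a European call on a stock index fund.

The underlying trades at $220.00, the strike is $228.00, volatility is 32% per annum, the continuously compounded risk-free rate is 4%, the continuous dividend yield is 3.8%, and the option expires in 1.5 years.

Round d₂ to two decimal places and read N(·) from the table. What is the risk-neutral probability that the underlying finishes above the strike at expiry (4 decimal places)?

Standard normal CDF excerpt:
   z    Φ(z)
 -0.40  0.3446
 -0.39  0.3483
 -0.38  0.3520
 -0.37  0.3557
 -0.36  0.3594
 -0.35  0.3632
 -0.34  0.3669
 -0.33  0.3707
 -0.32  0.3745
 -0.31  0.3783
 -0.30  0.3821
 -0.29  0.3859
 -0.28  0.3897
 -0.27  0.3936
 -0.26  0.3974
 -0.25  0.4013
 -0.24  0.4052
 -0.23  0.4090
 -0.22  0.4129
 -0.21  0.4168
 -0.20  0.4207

σ√T = 0.32 × 1.2247 = 0.3919
d₁ = [ln(220/228) + (0.04 − 0.038 + 0.32²/2)·1.5] / 0.3919 = [-0.0357 + 0.0798] / 0.3919 = 0.1125 which rounds to 0.11
d₂ = d₁ − σ√T = 0.1125 − 0.3919 = -0.2794 which rounds to -0.28
Risk-neutral Pr[S_T > K] = N(d₂) = N(-0.28) = 0.3897

0.3897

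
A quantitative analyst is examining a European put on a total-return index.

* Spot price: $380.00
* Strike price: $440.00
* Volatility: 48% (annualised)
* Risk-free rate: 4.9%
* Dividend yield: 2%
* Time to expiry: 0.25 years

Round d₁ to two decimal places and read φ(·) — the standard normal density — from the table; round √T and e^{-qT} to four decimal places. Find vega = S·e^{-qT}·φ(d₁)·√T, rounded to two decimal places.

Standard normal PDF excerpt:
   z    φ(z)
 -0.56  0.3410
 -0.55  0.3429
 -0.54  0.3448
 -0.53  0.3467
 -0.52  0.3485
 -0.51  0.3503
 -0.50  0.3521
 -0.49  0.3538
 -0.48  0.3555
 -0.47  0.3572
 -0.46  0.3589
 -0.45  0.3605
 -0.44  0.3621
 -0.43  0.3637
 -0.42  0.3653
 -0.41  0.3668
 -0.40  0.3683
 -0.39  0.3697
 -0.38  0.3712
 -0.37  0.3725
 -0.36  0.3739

67.85

σ√T = 0.48·√0.25 = 0.2400
d₁ = [ln(380/440) + (0.049 − 0.02 + ½·0.48²)·0.25] / (σ√T) = (-0.1466 + 0.0360) / 0.2400 = -0.4606 ⇒ -0.46
√T = √0.25 = 0.5000
φ(d₁) = φ(-0.46) = 0.3589
e^(−qT) = e^(−0.02·0.25) = 0.9950
vega = S·e^(−qT)·φ(d₁)·√T = 380·0.9950·0.3589·0.5000 = 67.8500
(Call and put vega coincide under Black-Scholes.)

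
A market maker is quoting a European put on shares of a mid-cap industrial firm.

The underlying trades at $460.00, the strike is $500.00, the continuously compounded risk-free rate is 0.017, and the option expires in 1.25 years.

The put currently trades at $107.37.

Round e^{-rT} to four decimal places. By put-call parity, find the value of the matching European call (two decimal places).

e^(−rT) = e^(−0.017·1.25) = 0.9790
Put-call parity: C − P = S − K·e^(−rT) = 460 − 500·0.9790 = 460 − 489.5000 = -29.5000
C = P + (C − P) = 107.37 + (-29.5000) = 77.8700

$77.87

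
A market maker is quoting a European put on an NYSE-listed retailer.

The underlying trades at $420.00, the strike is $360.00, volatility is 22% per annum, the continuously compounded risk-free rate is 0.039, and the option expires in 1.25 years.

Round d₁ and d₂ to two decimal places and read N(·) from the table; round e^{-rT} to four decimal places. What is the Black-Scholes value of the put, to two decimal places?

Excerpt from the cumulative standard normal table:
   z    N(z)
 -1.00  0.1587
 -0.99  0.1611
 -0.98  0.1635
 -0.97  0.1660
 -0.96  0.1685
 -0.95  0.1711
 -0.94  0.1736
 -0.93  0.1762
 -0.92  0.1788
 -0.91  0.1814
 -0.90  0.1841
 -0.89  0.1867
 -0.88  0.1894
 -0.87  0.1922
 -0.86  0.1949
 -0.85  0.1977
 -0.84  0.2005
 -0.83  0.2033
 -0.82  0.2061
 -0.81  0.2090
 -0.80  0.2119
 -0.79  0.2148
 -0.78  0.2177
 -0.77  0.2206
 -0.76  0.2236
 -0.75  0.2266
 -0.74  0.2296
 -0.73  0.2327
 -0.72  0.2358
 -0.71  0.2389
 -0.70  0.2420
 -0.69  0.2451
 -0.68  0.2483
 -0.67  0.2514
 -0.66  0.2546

σ√T = 0.22·√1.25 = 0.2460
d₁ = [ln(420/360) + (0.039 + ½·0.22²)·1.25] / (σ√T) = (0.1542 + 0.0790) / 0.2460 = 0.9479 ≈ 0.95
d₂ = 0.9479 − 0.2460 = 0.7019 ≈ 0.70
e^(−rT) = e^(−0.039·1.25) = 0.9524
N(−d₂) = N(-0.70) = 0.2420;  N(−d₁) = N(-0.95) = 0.1711
P = 360·0.9524·0.2420 − 420·0.1711 = 82.9731 − 71.8620 = 11.1111

$11.11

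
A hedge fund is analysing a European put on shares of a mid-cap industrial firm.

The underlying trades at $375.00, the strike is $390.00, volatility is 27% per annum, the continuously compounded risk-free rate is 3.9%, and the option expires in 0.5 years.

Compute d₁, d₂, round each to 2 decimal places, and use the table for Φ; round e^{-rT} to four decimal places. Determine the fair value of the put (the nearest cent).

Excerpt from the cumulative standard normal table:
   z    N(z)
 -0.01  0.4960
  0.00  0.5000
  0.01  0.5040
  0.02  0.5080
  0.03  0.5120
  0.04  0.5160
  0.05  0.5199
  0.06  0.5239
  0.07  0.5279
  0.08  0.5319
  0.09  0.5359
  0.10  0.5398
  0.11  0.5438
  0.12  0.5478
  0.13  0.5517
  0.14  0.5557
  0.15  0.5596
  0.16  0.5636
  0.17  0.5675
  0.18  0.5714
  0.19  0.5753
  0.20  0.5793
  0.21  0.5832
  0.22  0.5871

$32.57

σ√T = 0.27·√0.5 = 0.1909
ln(S/K) + (r + σ²/2)T = ln(375/390) + (0.039 + 0.27²/2)·0.5 = -0.0392 + 0.0377 = -0.0015
d₁ = -0.0015 / 0.1909 = -0.0078 ⇒ -0.01
d₂ = d₁ − σ√T = -0.0078 − 0.1909 = -0.1988 ⇒ -0.20
exp(−rT) = exp(−0.039·0.5) = 0.9807
N(−d₂) = N(0.20) = 0.5793;  N(−d₁) = N(0.01) = 0.5040
P = 390·0.9807·0.5793 − 375·0.5040 = 221.5666 − 189.0000 = 32.5666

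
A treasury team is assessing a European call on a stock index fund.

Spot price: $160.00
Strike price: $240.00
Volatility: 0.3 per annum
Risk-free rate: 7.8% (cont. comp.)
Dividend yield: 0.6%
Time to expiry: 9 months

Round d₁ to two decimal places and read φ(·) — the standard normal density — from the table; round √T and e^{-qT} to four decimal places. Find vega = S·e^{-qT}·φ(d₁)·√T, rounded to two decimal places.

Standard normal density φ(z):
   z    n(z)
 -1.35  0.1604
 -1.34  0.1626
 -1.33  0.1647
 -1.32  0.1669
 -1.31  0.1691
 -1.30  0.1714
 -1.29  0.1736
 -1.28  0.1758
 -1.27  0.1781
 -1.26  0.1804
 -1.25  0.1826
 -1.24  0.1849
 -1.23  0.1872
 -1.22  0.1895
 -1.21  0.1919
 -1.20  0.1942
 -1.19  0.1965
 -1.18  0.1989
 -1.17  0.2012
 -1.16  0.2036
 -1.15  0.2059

σ√T = 0.3 × 0.8660 = 0.2598
d₁ = [ln(160/240) + (0.078 − 0.006 + 0.3²/2)·0.75] / 0.2598 = [-0.4055 + 0.0877] / 0.2598 = -1.2229 ≈ -1.22
√T = √0.75 = 0.8660
φ(d₁) = φ(-1.22) = 0.1895
e^(−qT) = e^(−0.006·0.75) = 0.9955
vega = S·e^(−qT)·φ(d₁)·√T = 160·0.9955·0.1895·0.8660 = 26.1390
(The put has the same vega.)

26.14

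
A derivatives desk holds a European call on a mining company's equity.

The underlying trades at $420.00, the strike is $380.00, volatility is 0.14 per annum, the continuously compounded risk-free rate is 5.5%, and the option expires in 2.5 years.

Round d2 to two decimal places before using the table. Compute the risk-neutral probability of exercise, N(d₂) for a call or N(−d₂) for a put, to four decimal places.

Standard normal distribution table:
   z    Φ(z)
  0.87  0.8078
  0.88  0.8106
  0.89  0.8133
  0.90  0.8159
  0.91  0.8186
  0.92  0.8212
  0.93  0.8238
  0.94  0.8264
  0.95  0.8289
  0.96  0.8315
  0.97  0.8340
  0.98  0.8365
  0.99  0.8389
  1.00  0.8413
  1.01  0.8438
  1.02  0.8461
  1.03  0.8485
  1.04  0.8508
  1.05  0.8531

0.8315

σ√T = 0.14 × 1.5811 = 0.2214
d₁ = [ln(420/380) + (0.055 + 0.14²/2)·2.5] / 0.2214 = [0.1001 + 0.1620] / 0.2214 = 1.1840 → 1.18
d₂ = d₁ − σ√T = 1.1840 − 0.2214 = 0.9626 → 0.96
Risk-neutral Pr[S_T > K] = N(d₂) = N(0.96) = 0.8315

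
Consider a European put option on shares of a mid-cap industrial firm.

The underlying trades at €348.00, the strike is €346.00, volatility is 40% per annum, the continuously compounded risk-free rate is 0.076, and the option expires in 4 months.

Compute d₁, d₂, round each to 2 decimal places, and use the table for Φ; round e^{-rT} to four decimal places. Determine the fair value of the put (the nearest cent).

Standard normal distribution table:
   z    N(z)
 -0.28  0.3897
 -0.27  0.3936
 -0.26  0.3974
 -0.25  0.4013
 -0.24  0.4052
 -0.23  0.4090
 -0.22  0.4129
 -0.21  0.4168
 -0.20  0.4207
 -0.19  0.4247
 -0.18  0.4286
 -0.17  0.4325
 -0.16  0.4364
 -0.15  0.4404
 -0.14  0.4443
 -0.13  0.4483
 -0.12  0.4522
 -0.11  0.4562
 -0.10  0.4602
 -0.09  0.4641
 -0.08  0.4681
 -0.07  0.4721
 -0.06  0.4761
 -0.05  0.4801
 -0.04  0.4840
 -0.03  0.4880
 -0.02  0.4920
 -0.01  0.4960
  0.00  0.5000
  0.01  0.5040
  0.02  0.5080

σ√T = 0.4 × 0.5774 = 0.2309
d₁ = [ln(348/346) + (0.076 + ½·0.4²)·0.3333] / (σ√T) = (0.0058 + 0.0520) / 0.2309 = 0.2501 which rounds to 0.25
d₂ = 0.2501 − 0.2309 = 0.0192 which rounds to 0.02
e^(−rT) = e^(−0.076·0.3333) = 0.9750
P = 346·0.9750·N(-0.02) − 348·N(-0.25) = 346·0.9750·0.4920 − 348·0.4013 = 165.9762 − 139.6524 = 26.3238

€26.32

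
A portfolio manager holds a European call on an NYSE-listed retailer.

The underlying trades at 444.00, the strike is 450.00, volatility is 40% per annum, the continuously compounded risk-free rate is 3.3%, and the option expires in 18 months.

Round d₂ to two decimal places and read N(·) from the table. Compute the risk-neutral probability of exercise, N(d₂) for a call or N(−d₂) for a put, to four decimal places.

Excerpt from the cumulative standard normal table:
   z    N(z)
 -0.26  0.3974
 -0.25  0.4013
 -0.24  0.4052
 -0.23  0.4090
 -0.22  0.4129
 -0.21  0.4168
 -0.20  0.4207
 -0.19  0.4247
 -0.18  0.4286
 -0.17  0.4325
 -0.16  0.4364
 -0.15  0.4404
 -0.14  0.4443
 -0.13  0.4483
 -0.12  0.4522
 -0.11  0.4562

0.4325

σ√T = 0.4·√1.5 = 0.4899
ln(S/K) + (r + σ²/2)T = ln(444/450) + (0.033 + 0.4²/2)·1.5 = -0.0134 + 0.1695 = 0.1561
d₁ = 0.1561 / 0.4899 = 0.3186 ≈ 0.32
d₂ = d₁ − σ√T = 0.3186 − 0.4899 = -0.1713 ≈ -0.17
Pr(exercise) under Q = N(d₂) = 0.4325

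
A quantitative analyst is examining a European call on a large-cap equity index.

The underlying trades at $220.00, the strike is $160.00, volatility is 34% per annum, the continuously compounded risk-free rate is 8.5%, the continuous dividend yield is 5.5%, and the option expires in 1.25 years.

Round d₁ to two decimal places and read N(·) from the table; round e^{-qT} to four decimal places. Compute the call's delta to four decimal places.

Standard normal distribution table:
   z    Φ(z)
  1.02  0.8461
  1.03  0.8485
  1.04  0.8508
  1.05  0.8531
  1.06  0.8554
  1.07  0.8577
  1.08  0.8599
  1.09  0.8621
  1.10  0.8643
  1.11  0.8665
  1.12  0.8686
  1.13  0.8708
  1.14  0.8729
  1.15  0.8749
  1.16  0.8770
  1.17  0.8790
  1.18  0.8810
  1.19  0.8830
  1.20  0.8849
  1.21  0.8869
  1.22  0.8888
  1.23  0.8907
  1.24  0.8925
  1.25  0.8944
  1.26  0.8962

0.8130

σ√T = 0.34 × 1.1180 = 0.3801
d₁ = [ln(220/160) + (0.085 − 0.055 + ½·0.34²)·1.25] / (σ√T) = (0.3185 + 0.1098) / 0.3801 = 1.1265 ≈ 1.13
N(d₁) = N(1.13) = 0.8708
Δ_call = e^(−qT)·N(d₁) = 0.9336·0.8708 = 0.8130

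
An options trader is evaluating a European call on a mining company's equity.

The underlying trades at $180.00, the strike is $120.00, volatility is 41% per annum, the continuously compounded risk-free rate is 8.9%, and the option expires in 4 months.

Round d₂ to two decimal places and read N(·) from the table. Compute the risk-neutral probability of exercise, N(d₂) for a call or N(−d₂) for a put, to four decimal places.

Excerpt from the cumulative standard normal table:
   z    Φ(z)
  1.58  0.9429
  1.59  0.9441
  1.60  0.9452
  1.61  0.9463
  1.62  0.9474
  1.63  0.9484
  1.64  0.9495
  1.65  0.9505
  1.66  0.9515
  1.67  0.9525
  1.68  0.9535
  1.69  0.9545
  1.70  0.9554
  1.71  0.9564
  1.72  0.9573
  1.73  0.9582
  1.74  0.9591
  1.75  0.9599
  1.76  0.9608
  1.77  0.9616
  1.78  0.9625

σ√T = 0.41·√0.3333 = 0.2367
ln(S/K) + (r + σ²/2)T = ln(180/120) + (0.089 + 0.41²/2)·0.3333 = 0.4055 + 0.0577 = 0.4631
d₁ = 0.4631 / 0.2367 = 1.9566 → 1.96
d₂ = d₁ − σ√T = 1.9566 − 0.2367 = 1.7199 → 1.72
Risk-neutral Pr[S_T > K] = N(d₂) = N(1.72) = 0.9573

0.9573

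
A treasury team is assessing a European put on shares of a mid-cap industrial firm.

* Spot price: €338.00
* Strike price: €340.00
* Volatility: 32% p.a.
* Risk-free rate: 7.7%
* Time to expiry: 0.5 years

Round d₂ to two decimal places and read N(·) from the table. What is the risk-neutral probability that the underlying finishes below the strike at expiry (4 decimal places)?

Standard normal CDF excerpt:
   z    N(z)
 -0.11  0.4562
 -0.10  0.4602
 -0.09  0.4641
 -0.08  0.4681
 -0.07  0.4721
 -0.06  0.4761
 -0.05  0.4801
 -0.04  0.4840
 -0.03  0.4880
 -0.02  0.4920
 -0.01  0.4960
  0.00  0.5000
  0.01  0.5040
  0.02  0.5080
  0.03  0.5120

0.4880

T = 0.5;  σ√T = 0.2263
ln(S/K) + (r + σ²/2)T = ln(338/340) + (0.077 + 0.32²/2)·0.5 = -0.0059 + 0.0641 = 0.0582
d₁ = 0.0582 / 0.2263 = 0.2572 → 0.26
d₂ = d₁ − σ√T = 0.2572 − 0.2263 = 0.0309 → 0.03
Risk-neutral Pr[S_T < K] = N(−d₂) = N(-0.03) = 0.4880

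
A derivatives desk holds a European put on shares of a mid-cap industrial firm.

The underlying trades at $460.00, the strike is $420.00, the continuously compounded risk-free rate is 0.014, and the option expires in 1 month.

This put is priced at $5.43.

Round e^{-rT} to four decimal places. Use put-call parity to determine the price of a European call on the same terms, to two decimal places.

$45.93

e^(−rT) = e^(−0.014·0.08333) = 0.9988
Put-call parity: C − P = S − K·e^(−rT) = 460 − 420·0.9988 = 460 − 419.4960 = 40.5040
C = P + (C − P) = 5.43 + (40.5040) = 45.9340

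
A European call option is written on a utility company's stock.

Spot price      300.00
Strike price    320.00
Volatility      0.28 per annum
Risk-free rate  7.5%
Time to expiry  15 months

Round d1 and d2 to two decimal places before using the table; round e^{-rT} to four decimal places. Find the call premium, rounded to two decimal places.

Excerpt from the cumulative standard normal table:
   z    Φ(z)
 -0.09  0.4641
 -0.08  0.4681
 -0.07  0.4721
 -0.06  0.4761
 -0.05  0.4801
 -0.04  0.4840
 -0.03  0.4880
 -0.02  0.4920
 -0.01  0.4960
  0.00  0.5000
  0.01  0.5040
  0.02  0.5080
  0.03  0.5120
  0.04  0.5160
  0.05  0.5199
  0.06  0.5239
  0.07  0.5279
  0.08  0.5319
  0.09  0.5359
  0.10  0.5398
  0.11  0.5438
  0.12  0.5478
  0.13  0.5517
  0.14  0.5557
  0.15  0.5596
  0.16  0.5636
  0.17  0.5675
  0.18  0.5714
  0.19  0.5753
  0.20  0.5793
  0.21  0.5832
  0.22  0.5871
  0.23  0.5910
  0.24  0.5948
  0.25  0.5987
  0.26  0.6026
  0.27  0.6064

40.89

T = 1.25;  σ√T = 0.3130
d₁ = [ln(300/320) + (0.075 + 0.28²/2)·1.25] / 0.3130 = [-0.0645 + 0.1427] / 0.3130 = 0.2498 which rounds to 0.25
d₂ = d₁ − σ√T = 0.2498 − 0.3130 = -0.0632 which rounds to -0.06
e^(−rT) = e^(−0.075·1.25) = 0.9105
N(d₁) = N(0.25) = 0.5987;  N(d₂) = N(-0.06) = 0.4761
C = 300·0.5987 − 320·0.9105·0.4761 = 179.6100 − 138.7165 = 40.8935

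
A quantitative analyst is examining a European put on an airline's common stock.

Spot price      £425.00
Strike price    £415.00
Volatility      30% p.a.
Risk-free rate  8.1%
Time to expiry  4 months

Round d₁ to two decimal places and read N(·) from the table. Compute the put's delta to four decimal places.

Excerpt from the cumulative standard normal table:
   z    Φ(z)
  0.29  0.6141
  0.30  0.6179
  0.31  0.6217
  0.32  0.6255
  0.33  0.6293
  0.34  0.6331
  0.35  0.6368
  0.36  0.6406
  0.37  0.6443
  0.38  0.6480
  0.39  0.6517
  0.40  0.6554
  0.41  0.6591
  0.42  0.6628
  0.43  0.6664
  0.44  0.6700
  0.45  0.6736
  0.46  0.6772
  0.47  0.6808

σ√T = 0.3 × 0.5774 = 0.1732
ln(S/K) + (r + σ²/2)T = ln(425/415) + (0.081 + 0.3²/2)·0.3333 = 0.0238 + 0.0420 = 0.0658
d₁ = 0.0658 / 0.1732 = 0.3800 → 0.38
N(d₁) = N(0.38) = 0.6480
Δ_put = N(d₁) − 1 = 0.6480 − 1 = -0.3520

-0.3520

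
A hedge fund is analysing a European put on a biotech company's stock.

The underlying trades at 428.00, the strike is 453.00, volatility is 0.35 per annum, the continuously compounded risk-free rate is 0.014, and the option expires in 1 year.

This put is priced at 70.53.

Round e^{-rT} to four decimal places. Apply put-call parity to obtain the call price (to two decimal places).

exp(−rT) = exp(−0.014·1) = 0.9861
Put-call parity: C − P = S − K·e^(−rT) = 428 − 453·0.9861 = 428 − 446.7033 = -18.7033
C = P + (C − P) = 70.53 + (-18.7033) = 51.8267

51.83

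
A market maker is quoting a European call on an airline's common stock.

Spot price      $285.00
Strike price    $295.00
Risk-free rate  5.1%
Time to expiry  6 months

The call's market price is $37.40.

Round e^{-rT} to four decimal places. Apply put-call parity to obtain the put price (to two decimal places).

$39.97

exp(−rT) = exp(−0.051·0.5) = 0.9748
Put-call parity: C − P = S − K·e^(−rT) = 285 − 295·0.9748 = 285 − 287.5660 = -2.5660
P = C − (C − P) = 37.40 − (-2.5660) = 39.9660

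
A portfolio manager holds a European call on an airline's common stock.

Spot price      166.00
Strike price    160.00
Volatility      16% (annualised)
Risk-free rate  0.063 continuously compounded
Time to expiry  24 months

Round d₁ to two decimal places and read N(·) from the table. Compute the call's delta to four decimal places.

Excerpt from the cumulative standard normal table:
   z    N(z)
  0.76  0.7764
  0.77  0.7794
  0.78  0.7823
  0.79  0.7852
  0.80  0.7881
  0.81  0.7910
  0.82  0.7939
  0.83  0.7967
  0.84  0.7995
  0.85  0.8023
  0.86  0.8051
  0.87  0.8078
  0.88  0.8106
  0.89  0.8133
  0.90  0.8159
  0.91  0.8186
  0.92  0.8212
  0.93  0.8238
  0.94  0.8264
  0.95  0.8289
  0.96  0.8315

σ√T = 0.16·√2 = 0.2263
d₁ = [ln(166/160) + (0.063 + 0.16²/2)·2] / 0.2263 = [0.0368 + 0.1516] / 0.2263 = 0.8327 → 0.83
N(d₁) = N(0.83) = 0.7967
Δ_call = N(d₁) = 0.7967

0.7967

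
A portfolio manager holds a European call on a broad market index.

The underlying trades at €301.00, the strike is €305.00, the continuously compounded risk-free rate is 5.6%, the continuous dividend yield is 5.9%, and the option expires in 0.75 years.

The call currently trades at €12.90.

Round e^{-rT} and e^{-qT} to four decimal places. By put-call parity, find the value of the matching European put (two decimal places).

exp(−qT) = exp(−0.059·0.75) = 0.9567;  exp(−rT) = exp(−0.056·0.75) = 0.9589
Put-call parity: C − P = S·e^(−qT) − K·e^(−rT) = 301·0.9567 − 305·0.9589 = 287.9667 − 292.4645 = -4.4978
P = C − (C − P) = 12.90 − (-4.4978) = 17.3978

€17.40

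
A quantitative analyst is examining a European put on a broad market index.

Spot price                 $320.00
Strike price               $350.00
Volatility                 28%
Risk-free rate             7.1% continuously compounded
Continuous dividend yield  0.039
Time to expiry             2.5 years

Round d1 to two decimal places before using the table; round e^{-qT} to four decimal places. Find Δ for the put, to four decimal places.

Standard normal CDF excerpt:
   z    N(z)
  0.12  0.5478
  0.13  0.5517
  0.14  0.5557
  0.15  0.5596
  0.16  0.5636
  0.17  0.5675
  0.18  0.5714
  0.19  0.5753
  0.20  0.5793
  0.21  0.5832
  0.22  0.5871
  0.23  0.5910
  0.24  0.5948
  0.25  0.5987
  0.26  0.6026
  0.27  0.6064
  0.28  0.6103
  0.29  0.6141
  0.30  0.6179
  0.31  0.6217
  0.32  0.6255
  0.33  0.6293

-0.3816

σ√T = 0.28·√2.5 = 0.4427
ln(S/K) + (r − q + σ²/2)T = ln(320/350) + (0.071 − 0.039 + 0.28²/2)·2.5 = -0.0896 + 0.1780 = 0.0884
d₁ = 0.0884 / 0.4427 = 0.1996 → 0.20
N(d₁) = N(0.20) = 0.5793
Δ_put = exp(−qT)·(N(d₁) − 1) = 0.9071·(0.5793 − 1) = -0.3816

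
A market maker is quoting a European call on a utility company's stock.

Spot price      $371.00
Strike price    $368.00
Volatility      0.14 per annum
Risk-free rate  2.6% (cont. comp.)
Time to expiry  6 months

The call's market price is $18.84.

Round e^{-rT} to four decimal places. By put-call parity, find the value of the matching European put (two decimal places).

$11.09

exp(−rT) = exp(−0.026·0.5) = 0.9871
Put-call parity: C − P = S − K·e^(−rT) = 371 − 368·0.9871 = 371 − 363.2528 = 7.7472
P = C − (C − P) = 18.84 − (7.7472) = 11.0928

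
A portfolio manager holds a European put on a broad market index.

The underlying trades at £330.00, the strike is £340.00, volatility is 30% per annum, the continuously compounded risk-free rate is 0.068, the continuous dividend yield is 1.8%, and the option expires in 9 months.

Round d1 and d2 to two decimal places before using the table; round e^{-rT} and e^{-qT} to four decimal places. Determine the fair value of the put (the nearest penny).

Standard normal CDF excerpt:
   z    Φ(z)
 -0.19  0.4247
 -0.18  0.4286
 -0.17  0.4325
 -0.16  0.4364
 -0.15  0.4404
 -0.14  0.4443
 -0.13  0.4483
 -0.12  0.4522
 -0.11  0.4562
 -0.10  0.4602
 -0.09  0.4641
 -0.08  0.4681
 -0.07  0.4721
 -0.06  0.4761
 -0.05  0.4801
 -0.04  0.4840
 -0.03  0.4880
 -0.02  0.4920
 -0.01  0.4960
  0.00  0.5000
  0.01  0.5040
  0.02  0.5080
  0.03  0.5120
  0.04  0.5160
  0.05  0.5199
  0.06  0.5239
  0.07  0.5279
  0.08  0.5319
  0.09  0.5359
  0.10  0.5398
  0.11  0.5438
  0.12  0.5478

£32.33

σ√T = 0.3 × 0.8660 = 0.2598
d₁ = [ln(330/340) + (0.068 − 0.018 + ½·0.3²)·0.75] / (σ√T) = (-0.0299 + 0.0713) / 0.2598 = 0.1593 ≈ 0.16
d₂ = 0.1593 − 0.2598 = -0.1005 ≈ -0.10
e^(−qT) = e^(−0.018·0.75) = 0.9866;  e^(−rT) = e^(−0.068·0.75) = 0.9503
N(−d₂) = N(0.10) = 0.5398;  N(−d₁) = N(-0.16) = 0.4364
P = 340·0.9503·0.5398 − 330·0.9866·0.4364 = 174.4105 − 142.0822 = 32.3282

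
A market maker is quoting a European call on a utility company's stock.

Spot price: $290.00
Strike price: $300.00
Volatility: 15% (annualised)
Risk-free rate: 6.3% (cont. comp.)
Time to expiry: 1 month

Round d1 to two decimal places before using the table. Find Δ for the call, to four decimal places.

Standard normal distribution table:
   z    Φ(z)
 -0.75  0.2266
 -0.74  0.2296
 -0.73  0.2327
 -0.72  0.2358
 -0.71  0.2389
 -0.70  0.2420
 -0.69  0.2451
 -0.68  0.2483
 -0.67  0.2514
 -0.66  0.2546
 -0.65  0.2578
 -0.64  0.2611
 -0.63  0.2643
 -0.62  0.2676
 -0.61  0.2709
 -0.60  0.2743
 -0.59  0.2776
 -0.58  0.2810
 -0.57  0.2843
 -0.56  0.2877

0.2611

σ√T = 0.15·√0.08333 = 0.0433
d₁ = [ln(290/300) + (0.063 + ½·0.15²)·0.08333] / (σ√T) = (-0.0339 + 0.0062) / 0.0433 = -0.6400 ≈ -0.64
N(d₁) = N(-0.64) = 0.2611
Δ_call = N(d₁) = 0.2611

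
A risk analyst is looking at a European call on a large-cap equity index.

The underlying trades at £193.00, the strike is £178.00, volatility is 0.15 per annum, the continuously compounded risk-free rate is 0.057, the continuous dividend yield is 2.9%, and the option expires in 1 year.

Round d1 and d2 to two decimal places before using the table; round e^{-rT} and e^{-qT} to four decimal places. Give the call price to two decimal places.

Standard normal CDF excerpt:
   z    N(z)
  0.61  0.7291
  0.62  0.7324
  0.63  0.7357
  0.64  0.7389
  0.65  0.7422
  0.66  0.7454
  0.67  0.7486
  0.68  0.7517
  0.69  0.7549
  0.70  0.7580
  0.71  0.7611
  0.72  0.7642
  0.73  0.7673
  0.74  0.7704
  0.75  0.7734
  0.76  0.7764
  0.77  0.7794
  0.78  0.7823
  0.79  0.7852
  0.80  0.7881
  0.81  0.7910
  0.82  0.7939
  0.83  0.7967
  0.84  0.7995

T = 1;  σ√T = 0.1500
d₁ = [ln(193/178) + (0.057 − 0.029 + 0.15²/2)·1] / 0.1500 = [0.0809 + 0.0393] / 0.1500 = 0.8010 ⇒ 0.80
d₂ = d₁ − σ√T = 0.8010 − 0.1500 = 0.6510 ⇒ 0.65
e^(−qT) = e^(−0.029·1) = 0.9714;  e^(−rT) = e^(−0.057·1) = 0.9446
N(d₁) = N(0.80) = 0.7881;  N(d₂) = N(0.65) = 0.7422
C = 193·0.9714·0.7881 − 178·0.9446·0.7422 = 147.7531 − 124.7926 = 22.9605

£22.96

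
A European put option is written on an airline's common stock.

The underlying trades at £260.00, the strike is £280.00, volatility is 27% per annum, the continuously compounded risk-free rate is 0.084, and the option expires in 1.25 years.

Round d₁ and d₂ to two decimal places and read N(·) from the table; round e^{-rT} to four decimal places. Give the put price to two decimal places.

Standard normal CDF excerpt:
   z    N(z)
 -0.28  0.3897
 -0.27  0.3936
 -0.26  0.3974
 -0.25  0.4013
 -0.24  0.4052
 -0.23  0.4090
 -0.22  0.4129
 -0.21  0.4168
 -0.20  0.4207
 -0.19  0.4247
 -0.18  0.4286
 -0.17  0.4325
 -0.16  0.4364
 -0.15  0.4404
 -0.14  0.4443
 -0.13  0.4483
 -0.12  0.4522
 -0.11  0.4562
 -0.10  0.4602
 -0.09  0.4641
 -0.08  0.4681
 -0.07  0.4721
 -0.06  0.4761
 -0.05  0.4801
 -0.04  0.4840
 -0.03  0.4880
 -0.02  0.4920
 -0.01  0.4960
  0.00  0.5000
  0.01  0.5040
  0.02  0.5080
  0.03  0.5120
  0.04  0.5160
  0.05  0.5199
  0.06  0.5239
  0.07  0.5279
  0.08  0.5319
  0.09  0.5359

£26.72

σ√T = 0.27·√1.25 = 0.3019
d₁ = [ln(260/280) + (0.084 + 0.27²/2)·1.25] / 0.3019 = [-0.0741 + 0.1506] / 0.3019 = 0.2533 ⇒ 0.25
d₂ = d₁ − σ√T = 0.2533 − 0.3019 = -0.0486 ⇒ -0.05
exp(−rT) = exp(−0.084·1.25) = 0.9003
P = 280·0.9003·N(0.05) − 260·N(-0.25) = 280·0.9003·0.5199 − 260·0.4013 = 131.0585 − 104.3380 = 26.7205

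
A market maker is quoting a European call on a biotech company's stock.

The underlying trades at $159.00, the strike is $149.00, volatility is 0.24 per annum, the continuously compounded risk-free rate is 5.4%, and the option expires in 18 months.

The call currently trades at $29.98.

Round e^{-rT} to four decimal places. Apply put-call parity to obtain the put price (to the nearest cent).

exp(−rT) = exp(−0.054·1.5) = 0.9222
Put-call parity: C − P = S − K·e^(−rT) = 159 − 149·0.9222 = 159 − 137.4078 = 21.5922
P = C − (C − P) = 29.98 − (21.5922) = 8.3878

$8.39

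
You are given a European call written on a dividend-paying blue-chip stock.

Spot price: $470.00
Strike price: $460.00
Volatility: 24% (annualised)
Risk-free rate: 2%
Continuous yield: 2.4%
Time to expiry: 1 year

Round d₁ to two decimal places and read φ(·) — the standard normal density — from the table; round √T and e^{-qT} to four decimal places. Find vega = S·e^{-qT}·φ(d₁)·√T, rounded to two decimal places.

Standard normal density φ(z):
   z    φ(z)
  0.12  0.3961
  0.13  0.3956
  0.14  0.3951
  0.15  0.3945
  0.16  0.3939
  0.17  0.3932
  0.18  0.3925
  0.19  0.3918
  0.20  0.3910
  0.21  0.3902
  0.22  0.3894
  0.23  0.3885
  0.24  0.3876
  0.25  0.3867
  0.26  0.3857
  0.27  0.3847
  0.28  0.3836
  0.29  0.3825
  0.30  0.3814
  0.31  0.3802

179.78

T = 1;  σ√T = 0.2400
d₁ = [ln(470/460) + (0.02 − 0.024 + 0.24²/2)·1] / 0.2400 = [0.0215 + 0.0248] / 0.2400 = 0.1929 which rounds to 0.19
√T = √1 = 1.0000
φ(d₁) = φ(0.19) = 0.3918
exp(−qT) = exp(−0.024·1) = 0.9763
vega = S·exp(−qT)·φ(d₁)·√T = 470·0.9763·0.3918·1.0000 = 179.7817
(The put has the same vega.)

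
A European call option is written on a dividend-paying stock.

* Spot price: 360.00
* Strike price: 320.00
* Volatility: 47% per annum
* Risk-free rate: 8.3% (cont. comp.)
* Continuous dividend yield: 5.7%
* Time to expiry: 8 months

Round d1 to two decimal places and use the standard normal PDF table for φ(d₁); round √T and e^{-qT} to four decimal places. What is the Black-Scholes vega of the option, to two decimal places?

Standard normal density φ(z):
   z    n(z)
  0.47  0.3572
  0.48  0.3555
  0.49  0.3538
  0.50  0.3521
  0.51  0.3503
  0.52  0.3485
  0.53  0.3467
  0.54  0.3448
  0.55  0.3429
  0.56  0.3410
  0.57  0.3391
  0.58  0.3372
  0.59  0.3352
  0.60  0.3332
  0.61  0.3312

97.57

σ√T = 0.47 × 0.8165 = 0.3838
d₁ = [ln(360/320) + (0.083 − 0.057 + 0.47²/2)·0.6667] / 0.3838 = [0.1178 + 0.0910] / 0.3838 = 0.5440 ⇒ 0.54
√T = √0.6667 = 0.8165
φ(d₁) = φ(0.54) = 0.3448
e^(−qT) = e^(−0.057·0.6667) = 0.9627
vega = S·e^(−qT)·φ(d₁)·√T = 360·0.9627·0.3448·0.8165 = 97.5701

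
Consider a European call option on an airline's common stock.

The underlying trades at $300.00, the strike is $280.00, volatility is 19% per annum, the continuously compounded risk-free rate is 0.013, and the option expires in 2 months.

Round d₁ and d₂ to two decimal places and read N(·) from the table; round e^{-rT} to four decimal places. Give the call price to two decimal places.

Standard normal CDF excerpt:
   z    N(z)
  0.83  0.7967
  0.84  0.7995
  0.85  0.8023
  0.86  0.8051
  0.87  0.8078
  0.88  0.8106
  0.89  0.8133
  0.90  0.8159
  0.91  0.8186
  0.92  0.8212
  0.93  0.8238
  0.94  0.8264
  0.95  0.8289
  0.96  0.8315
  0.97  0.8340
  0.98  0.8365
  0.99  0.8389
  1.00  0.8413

$22.98

σ√T = 0.19·√0.1667 = 0.0776
d₁ = [ln(300/280) + (0.013 + ½·0.19²)·0.1667] / (σ√T) = (0.0690 + 0.0052) / 0.0776 = 0.9562 ≈ 0.96
d₂ = 0.9562 − 0.0776 = 0.8786 ≈ 0.88
exp(−rT) = exp(−0.013·0.1667) = 0.9978
C = 300·N(0.96) − 280·0.9978·N(0.88) = 300·0.8315 − 280·0.9978·0.8106 = 249.4500 − 226.4687 = 22.9813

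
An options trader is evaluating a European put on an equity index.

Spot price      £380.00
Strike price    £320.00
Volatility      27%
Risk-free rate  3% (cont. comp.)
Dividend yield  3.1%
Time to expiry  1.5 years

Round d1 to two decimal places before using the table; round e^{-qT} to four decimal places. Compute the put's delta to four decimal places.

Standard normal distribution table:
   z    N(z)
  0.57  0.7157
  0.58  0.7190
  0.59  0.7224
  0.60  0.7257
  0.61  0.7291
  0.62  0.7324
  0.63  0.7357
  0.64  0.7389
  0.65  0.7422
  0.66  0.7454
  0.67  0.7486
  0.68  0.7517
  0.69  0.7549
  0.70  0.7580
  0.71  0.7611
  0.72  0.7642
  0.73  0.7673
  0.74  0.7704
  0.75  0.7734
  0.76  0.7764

T = 1.5;  σ√T = 0.3307
d₁ = [ln(380/320) + (0.03 − 0.031 + 0.27²/2)·1.5] / 0.3307 = [0.1719 + 0.0532] / 0.3307 = 0.6805 which rounds to 0.68
N(d₁) = N(0.68) = 0.7517
Δ_put = exp(−qT)·(N(d₁) − 1) = 0.9546·(0.7517 − 1) = -0.2370

-0.2370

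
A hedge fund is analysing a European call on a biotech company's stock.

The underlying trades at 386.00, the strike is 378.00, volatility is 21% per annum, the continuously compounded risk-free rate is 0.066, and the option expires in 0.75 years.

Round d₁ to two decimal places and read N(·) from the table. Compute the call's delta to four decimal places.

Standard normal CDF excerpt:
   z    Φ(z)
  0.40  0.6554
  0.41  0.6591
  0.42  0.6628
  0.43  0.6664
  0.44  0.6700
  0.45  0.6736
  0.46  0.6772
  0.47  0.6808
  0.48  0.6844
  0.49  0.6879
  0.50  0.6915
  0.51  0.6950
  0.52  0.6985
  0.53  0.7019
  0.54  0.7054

0.6844

σ√T = 0.21·√0.75 = 0.1819
ln(S/K) + (r + σ²/2)T = ln(386/378) + (0.066 + 0.21²/2)·0.75 = 0.0209 + 0.0660 = 0.0870
d₁ = 0.0870 / 0.1819 = 0.4783 ⇒ 0.48
N(d₁) = N(0.48) = 0.6844
Δ_call = N(d₁) = 0.6844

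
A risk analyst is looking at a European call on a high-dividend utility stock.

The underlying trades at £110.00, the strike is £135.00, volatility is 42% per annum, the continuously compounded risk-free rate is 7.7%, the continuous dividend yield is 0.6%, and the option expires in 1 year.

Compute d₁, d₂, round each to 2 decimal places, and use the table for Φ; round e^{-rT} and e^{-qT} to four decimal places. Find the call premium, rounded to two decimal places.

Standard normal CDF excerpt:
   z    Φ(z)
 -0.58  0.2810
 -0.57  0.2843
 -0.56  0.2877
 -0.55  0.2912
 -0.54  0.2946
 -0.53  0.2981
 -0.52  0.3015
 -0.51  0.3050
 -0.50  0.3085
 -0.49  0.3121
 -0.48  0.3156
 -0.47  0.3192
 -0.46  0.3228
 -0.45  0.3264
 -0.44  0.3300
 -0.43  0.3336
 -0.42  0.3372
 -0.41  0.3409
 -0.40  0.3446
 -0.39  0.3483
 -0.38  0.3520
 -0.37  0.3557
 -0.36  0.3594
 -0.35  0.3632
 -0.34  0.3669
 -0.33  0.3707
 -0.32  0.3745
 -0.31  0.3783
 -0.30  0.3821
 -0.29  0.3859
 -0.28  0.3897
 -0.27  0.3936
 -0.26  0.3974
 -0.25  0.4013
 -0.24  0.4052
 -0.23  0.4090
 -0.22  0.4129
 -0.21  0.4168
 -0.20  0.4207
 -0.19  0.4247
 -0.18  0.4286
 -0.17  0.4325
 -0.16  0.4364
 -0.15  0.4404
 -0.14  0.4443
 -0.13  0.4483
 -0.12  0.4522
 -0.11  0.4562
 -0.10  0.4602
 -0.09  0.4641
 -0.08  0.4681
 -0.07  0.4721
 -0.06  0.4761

T = 1;  σ√T = 0.4200
ln(S/K) + (r − q + σ²/2)T = ln(110/135) + (0.077 − 0.006 + 0.42²/2)·1 = -0.2048 + 0.1592 = -0.0456
d₁ = -0.0456 / 0.4200 = -0.1086 ⇒ -0.11
d₂ = d₁ − σ√T = -0.1086 − 0.4200 = -0.5286 ⇒ -0.53
exp(−qT) = exp(−0.006·1) = 0.9940;  exp(−rT) = exp(−0.077·1) = 0.9259
C = 110·0.9940·N(-0.11) − 135·0.9259·N(-0.53) = 110·0.9940·0.4562 − 135·0.9259·0.2981 = 49.8809 − 37.2615 = 12.6195

£12.62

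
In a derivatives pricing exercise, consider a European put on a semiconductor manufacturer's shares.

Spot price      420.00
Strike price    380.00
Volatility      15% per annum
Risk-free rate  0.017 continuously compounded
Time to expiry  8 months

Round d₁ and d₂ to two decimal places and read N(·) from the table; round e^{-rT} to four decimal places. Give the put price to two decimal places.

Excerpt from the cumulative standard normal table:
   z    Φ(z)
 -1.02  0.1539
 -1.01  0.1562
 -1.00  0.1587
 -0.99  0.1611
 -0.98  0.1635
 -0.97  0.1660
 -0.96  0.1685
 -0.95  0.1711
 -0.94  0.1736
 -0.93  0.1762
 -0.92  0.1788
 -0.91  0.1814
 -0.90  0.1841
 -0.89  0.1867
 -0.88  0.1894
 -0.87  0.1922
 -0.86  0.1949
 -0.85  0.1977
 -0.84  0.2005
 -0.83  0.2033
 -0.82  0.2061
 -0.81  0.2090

4.56

T = 0.6667;  σ√T = 0.1225
ln(S/K) + (r + σ²/2)T = ln(420/380) + (0.017 + 0.15²/2)·0.6667 = 0.1001 + 0.0188 = 0.1189
d₁ = 0.1189 / 0.1225 = 0.9710 → 0.97
d₂ = d₁ − σ√T = 0.9710 − 0.1225 = 0.8485 → 0.85
e^(−rT) = e^(−0.017·0.6667) = 0.9887
N(−d₂) = N(-0.85) = 0.1977;  N(−d₁) = N(-0.97) = 0.1660
P = 380·0.9887·0.1977 − 420·0.1660 = 74.2771 − 69.7200 = 4.5571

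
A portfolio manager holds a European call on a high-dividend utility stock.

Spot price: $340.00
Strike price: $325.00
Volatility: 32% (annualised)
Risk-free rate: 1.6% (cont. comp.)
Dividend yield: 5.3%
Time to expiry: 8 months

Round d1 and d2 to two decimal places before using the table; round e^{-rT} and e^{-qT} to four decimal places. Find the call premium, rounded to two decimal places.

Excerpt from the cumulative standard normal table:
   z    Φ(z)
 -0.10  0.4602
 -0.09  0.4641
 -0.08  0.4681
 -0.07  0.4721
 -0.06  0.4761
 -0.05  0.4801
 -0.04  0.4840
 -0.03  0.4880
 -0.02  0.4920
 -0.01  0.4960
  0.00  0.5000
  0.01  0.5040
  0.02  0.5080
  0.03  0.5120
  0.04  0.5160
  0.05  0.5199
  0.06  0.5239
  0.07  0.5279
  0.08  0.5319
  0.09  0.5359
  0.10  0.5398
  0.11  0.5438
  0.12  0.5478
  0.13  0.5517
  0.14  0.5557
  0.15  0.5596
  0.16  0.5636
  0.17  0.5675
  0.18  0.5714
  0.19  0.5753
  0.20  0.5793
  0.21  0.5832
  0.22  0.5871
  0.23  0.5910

T = 0.6667;  σ√T = 0.2613
ln(S/K) + (r − q + σ²/2)T = ln(340/325) + (0.016 − 0.053 + 0.32²/2)·0.6667 = 0.0451 + 0.0095 = 0.0546
d₁ = 0.0546 / 0.2613 = 0.2089 → 0.21
d₂ = d₁ − σ√T = 0.2089 − 0.2613 = -0.0524 → -0.05
exp(−qT) = exp(−0.053·0.6667) = 0.9653;  exp(−rT) = exp(−0.016·0.6667) = 0.9894
C = 340·0.9653·N(0.21) − 325·0.9894·N(-0.05) = 340·0.9653·0.5832 − 325·0.9894·0.4801 = 191.4074 − 154.3786 = 37.0289

$37.03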